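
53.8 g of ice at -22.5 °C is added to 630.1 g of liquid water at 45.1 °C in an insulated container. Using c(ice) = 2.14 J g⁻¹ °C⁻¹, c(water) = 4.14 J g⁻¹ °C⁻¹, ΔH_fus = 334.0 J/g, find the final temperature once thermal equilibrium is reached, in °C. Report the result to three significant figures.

T_f = 34.3 °C

Heat to bring ice to 0 °C and melt it: q₁ = 53.8×2.14×22.5 + 53.8×334.0 = 20560 J
Heat the water can supply cooling to 0 °C: 630.1×4.14×45.1 = 117648 J > q₁, so all ice melts.
Energy balance: 630.1×4.14×(45.1 − T) = 20560 + 53.8×4.14×(T − 0)
2608.614(45.1 − T) = 20560 + 222.732 T
117648 − 20560 = 2831.346 T
T = 97088 / 2831.346 = 34.29 °C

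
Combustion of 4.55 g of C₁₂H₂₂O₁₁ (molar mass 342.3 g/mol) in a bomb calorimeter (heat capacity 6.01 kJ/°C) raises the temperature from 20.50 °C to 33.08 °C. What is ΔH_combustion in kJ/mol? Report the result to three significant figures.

ΔT = 33.08 − 20.50 = 12.58 °C
q_cal = C_cal × ΔT = 6.01 × 12.58 = 75.6058 kJ
n = 4.55 / 342.3 = 0.01329 mol
q_rxn = −q_cal = -75.6058 kJ
ΔH = -75.6058 / 0.01329 = -5689 kJ/mol

ΔH = -5690 kJ/mol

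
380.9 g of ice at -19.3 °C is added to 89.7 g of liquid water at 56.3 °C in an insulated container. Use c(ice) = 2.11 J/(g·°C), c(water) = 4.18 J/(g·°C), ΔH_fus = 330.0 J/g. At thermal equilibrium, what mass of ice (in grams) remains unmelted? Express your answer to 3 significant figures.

Heat to warm all ice to 0 °C: 380.9×2.11×19.3 = 15511 J
Heat released by water cooling to 0 °C: 89.7×4.18×56.3 = 21109 J
21109 J < 15511 + 380.9×330.0 = 141208 J, so not all ice melts; final T = 0 °C.
Heat left for melting: 21109 − 15511 = 5598 J
Mass melted = 5598 / 330.0 = 16.96 g
Ice remaining = 380.9 − 16.96 = 363.94 g

m_ice remaining = 364 g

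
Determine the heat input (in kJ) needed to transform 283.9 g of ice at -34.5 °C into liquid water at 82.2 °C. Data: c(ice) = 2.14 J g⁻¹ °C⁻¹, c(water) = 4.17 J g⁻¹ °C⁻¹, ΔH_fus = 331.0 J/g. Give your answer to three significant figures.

q = 212 kJ

q1 (heat ice -34.5→0.0 °C): 283.9 × 2.14 × 34.5 = 20960 J
q2 (melt at 0 °C): 283.9 × 331.0 = 93971 J
q3 (heat water 0.0→82.2 °C): 283.9 × 4.17 × 82.2 = 97314 J
Total: 20960 + 93971 + 97314 = 212245 J = 212 kJ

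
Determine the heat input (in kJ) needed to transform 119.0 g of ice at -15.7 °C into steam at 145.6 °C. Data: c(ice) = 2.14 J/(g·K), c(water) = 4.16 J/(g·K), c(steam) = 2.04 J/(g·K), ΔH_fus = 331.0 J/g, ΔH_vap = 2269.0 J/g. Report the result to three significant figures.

q1 (heat ice -15.7→0.0 °C): 119.0 × 2.14 × 15.7 = 3998 J
q2 (melt at 0 °C): 119.0 × 331.0 = 39389 J
q3 (heat water 0.0→100.0 °C): 119.0 × 4.16 × 100.0 = 49504 J
q4 (vaporize at 100 °C): 119.0 × 2269.0 = 270011 J
q5 (heat steam 100.0→145.6 °C): 119.0 × 2.04 × 45.6 = 11070 J
Total: 3998 + 39389 + 49504 + 270011 + 11070 = 373972 J = 374 kJ

q = 374 kJ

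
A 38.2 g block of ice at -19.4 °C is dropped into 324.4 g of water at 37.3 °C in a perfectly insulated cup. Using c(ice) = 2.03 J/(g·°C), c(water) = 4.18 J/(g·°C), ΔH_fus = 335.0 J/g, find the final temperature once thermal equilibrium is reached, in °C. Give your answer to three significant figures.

T_f = 23.9 °C

Heat to bring ice to 0 °C and melt it: q₁ = 38.2×2.03×19.4 + 38.2×335.0 = 14301 J
Heat the water can supply cooling to 0 °C: 324.4×4.18×37.3 = 50578.5 J > q₁, so all ice melts.
Energy balance: 324.4×4.18×(37.3 − T) = 14301 + 38.2×4.18×(T − 0)
1355.992(37.3 − T) = 14301 + 159.676 T
50578.5 − 14301 = 1515.668 T
T = 36277.5 / 1515.668 = 23.93 °C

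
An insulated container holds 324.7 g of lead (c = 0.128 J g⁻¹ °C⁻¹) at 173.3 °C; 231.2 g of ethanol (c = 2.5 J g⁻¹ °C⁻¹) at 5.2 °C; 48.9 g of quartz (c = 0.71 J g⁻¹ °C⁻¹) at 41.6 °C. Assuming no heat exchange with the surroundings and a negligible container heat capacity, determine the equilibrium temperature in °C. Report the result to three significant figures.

T_f = 17.8 °C

Σ mᵢcᵢ(T − Tᵢ) = 0  ⇒  T = Σ mᵢcᵢTᵢ / Σ mᵢcᵢ
Σ mᵢcᵢ = 324.7×0.128 + 231.2×2.5 + 48.9×0.71 = 654.2806
Σ mᵢcᵢTᵢ = 41.5616×173.3 + 578×5.2 + 34.719×41.6 = 11653
T = 11653 / 654.2806 = 17.81 °C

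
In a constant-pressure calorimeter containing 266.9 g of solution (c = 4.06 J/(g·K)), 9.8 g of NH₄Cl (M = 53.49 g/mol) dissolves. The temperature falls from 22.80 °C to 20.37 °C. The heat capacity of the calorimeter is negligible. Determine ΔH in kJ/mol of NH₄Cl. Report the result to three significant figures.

ΔH = 14.4 kJ/mol

|ΔT| = |20.37 − 22.80| = 2.43 °C
|q_surr| = (266.9 × 4.06) × 2.43 = 1083.614 × 2.43 = 2633 J
n(NH₄Cl) = 9.8 / 53.49 = 0.1832 mol
Temperature fell, so q_rxn = +|q_surr| = 2.633 kJ
ΔH = q_rxn / n = 14.37 kJ/mol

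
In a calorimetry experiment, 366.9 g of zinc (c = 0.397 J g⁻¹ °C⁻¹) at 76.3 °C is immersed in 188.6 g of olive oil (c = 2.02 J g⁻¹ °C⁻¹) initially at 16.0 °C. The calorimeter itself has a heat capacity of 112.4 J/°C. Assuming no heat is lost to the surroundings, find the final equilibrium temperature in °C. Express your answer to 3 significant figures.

T_f = 29.7 °C

Heat lost by zinc = heat gained by olive oil + calorimeter.
(366.9)(0.397)(76.3 − T) = [(188.6)(2.02) + 112.4](T − 16.0)
145.6593 (76.3 − T) = 493.372 (T − 16.0)
11114 − 145.6593 T = 493.372 T − 7894.0
19008.0 = 639.0313 T
T = 29.745 °C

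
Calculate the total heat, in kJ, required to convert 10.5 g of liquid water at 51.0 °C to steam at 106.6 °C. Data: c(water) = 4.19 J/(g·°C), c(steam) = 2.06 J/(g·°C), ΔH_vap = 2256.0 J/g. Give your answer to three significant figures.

q1 (heat water 51.0→100.0 °C): 10.5 × 4.19 × 49.0 = 2156 J
q2 (vaporize at 100 °C): 10.5 × 2256.0 = 23688 J
q3 (heat steam 100.0→106.6 °C): 10.5 × 2.06 × 6.6 = 143 J
Total: 2156 + 23688 + 143 = 25987 J = 26.0 kJ

q = 26.0 kJ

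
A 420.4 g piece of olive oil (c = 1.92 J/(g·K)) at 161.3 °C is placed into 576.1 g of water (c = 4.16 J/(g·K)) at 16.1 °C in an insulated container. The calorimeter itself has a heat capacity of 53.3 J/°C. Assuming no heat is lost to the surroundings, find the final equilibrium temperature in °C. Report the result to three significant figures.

Heat lost by olive oil = heat gained by water + calorimeter.
(420.4)(1.92)(161.3 − T) = [(576.1)(4.16) + 53.3](T − 16.1)
807.168 (161.3 − T) = 2449.876 (T − 16.1)
130200 − 807.168 T = 2449.876 T − 39443
169643 = 3257.044 T
T = 52.08 °C

T_f = 52.1 °C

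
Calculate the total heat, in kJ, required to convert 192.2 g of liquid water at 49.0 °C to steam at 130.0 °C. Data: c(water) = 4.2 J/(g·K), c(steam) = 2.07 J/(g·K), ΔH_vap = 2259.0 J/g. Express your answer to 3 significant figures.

q = 487 kJ

q1 (heat water 49.0→100.0 °C): 192.2 × 4.2 × 51.0 = 41169 J
q2 (vaporize at 100 °C): 192.2 × 2259.0 = 434180 J
q3 (heat steam 100.0→130.0 °C): 192.2 × 2.07 × 30.0 = 11936 J
Total: 41169 + 434180 + 11936 = 487285 J = 487 kJ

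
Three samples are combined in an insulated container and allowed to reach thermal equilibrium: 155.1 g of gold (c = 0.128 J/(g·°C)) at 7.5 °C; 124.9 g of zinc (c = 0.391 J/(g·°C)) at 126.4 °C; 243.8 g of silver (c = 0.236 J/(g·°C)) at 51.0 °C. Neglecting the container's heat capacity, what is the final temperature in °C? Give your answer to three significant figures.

Σ mᵢcᵢ(T − Tᵢ) = 0  ⇒  T = Σ mᵢcᵢTᵢ / Σ mᵢcᵢ
Σ mᵢcᵢ = 155.1×0.128 + 124.9×0.391 + 243.8×0.236 = 126.2255
Σ mᵢcᵢTᵢ = 19.8528×7.5 + 48.8359×126.4 + 57.5368×51.0 = 9256.1
T = 9256.1 / 126.2255 = 73.33 °C

T_f = 73.3 °C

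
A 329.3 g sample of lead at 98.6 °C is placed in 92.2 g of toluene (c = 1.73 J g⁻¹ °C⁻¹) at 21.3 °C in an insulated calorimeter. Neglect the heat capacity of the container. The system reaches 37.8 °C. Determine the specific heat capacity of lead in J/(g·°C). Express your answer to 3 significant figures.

c = 0.131 J/(g·°C)

q_gained = (92.2 × 1.73) × (37.8 − 21.3) = 2632 J
q_lost = 329.3 × c × (98.6 − 37.8) = 20021.44 c
Set equal: c = 2632 / 20021.44 = 0.131 J/(g·°C)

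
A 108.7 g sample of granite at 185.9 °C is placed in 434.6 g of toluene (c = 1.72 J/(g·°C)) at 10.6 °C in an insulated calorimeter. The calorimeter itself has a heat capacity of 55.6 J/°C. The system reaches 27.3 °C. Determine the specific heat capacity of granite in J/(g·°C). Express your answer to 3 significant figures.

q_gained = (434.6 × 1.72 + 55.6) × (27.3 − 10.6) = 13410 J
q_lost = 108.7 × c × (185.9 − 27.3) = 17239.82 c
Set equal: c = 13410 / 17239.82 = 0.778 J/(g·°C)

c = 0.778 J/(g·°C)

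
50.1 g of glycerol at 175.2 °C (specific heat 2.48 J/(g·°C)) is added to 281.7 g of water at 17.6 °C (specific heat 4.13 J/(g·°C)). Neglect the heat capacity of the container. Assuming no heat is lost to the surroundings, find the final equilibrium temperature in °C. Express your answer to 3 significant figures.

T_f = 32.8 °C

Heat lost by glycerol = heat gained by water.
(50.1)(2.48)(175.2 − T) = (281.7)(4.13)(T − 17.6)
124.248 (175.2 − T) = 1163.421 (T − 17.6)
21768 − 124.248 T = 1163.421 T − 20476
42244 = 1287.669 T
T = 32.81 °C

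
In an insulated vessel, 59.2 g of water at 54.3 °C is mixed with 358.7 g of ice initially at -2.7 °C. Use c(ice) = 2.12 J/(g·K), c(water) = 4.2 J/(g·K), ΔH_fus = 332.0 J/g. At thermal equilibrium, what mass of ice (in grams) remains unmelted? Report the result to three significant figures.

m_ice remaining = 324 g

Heat to warm all ice to 0 °C: 358.7×2.12×2.7 = 2053.2 J
Heat released by water cooling to 0 °C: 59.2×4.2×54.3 = 13501 J
13501 J < 2053.2 + 358.7×332.0 = 121141.6 J, so not all ice melts; final T = 0 °C.
Heat left for melting: 13501 − 2053.2 = 11447.8 J
Mass melted = 11447.8 / 332.0 = 34.48 g
Ice remaining = 358.7 − 34.48 = 324.22 g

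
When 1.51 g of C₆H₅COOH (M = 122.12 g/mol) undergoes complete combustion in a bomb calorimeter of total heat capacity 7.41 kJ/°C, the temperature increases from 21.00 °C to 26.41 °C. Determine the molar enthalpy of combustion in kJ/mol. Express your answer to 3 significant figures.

ΔH = -3240 kJ/mol

ΔT = 26.41 − 21.00 = 5.41 °C
q_cal = C_cal × ΔT = 7.41 × 5.41 = 40.0881 kJ
n = 1.51 / 122.12 = 0.01236 mol
q_rxn = −q_cal = -40.0881 kJ
ΔH = -40.0881 / 0.01236 = -3243 kJ/mol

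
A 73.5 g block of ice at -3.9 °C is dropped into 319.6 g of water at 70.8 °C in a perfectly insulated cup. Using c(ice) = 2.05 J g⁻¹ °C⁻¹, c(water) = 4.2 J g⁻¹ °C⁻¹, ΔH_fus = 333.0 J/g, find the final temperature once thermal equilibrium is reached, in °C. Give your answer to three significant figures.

T_f = 42.4 °C

Heat to bring ice to 0 °C and melt it: q₁ = 73.5×2.05×3.9 + 73.5×333.0 = 25063 J
Heat the water can supply cooling to 0 °C: 319.6×4.2×70.8 = 95036.3 J > q₁, so all ice melts.
Energy balance: 319.6×4.2×(70.8 − T) = 25063 + 73.5×4.2×(T − 0)
1342.32(70.8 − T) = 25063 + 308.7 T
95036.3 − 25063 = 1651.02 T
T = 69973.3 / 1651.02 = 42.38 °C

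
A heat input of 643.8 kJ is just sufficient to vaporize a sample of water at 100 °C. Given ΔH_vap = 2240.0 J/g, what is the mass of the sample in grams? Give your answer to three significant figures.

m = q / ΔH_vap = 643800 J / 2240.0 J/g = 287 g

m = 287 g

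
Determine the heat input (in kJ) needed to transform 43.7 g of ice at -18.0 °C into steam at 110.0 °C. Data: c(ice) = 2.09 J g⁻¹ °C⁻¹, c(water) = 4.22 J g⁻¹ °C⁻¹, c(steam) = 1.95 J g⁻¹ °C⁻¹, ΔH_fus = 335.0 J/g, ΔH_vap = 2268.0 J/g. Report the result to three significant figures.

q = 135 kJ

q1 (heat ice -18.0→0.0 °C): 43.7 × 2.09 × 18.0 = 1644 J
q2 (melt at 0 °C): 43.7 × 335.0 = 14640 J
q3 (heat water 0.0→100.0 °C): 43.7 × 4.22 × 100.0 = 18441 J
q4 (vaporize at 100 °C): 43.7 × 2268.0 = 99112 J
q5 (heat steam 100.0→110.0 °C): 43.7 × 1.95 × 10.0 = 852 J
Total: 1644 + 14640 + 18441 + 99112 + 852 = 134689 J = 135 kJ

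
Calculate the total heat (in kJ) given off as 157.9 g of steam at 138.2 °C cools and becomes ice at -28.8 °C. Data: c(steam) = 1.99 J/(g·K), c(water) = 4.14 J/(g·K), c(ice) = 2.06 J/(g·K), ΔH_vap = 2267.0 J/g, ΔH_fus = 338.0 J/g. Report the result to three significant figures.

q = 498 kJ

q1 (cool steam 138.2→100 °C): 157.9 × 1.99 × 38.2 = 12003 J
q2 (condense at 100 °C): 157.9 × 2267.0 = 357959 J
q3 (cool water 100→0 °C): 157.9 × 4.14 × 100.0 = 65371 J
q4 (freeze at 0 °C): 157.9 × 338.0 = 53370 J
q5 (cool ice 0→-28.8 °C): 157.9 × 2.06 × 28.8 = 9368 J
Total: 12003 + 357959 + 65371 + 53370 + 9368 = 498071 J = 498 kJ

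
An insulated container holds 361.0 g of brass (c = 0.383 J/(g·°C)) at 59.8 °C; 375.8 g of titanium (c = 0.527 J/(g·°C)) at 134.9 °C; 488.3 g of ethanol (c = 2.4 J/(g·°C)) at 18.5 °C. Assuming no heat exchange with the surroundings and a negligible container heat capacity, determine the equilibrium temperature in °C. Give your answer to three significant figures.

T_f = 37.6 °C

Σ mᵢcᵢ(T − Tᵢ) = 0  ⇒  T = Σ mᵢcᵢTᵢ / Σ mᵢcᵢ
Σ mᵢcᵢ = 361.0×0.383 + 375.8×0.527 + 488.3×2.4 = 1508.2296
Σ mᵢcᵢTᵢ = 138.263×59.8 + 198.0466×134.9 + 1171.92×18.5 = 56665
T = 56665 / 1508.2296 = 37.57 °C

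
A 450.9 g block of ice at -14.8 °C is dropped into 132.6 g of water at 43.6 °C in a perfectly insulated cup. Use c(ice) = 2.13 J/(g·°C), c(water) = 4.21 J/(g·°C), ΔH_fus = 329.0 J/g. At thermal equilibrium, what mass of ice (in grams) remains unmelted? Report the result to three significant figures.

m_ice remaining = 420 g

Heat to warm all ice to 0 °C: 450.9×2.13×14.8 = 14214 J
Heat released by water cooling to 0 °C: 132.6×4.21×43.6 = 24340 J
24340 J < 14214 + 450.9×329.0 = 162560.1 J, so not all ice melts; final T = 0 °C.
Heat left for melting: 24340 − 14214 = 10126 J
Mass melted = 10126 / 329.0 = 30.78 g
Ice remaining = 450.9 − 30.78 = 420.12 g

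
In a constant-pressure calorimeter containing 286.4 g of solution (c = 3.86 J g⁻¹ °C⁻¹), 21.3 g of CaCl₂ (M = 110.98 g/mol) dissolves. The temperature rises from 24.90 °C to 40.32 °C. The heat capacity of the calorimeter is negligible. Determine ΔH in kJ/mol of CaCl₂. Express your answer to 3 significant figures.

ΔH = -88.8 kJ/mol

|ΔT| = |40.32 − 24.90| = 15.42 °C
|q_surr| = (286.4 × 3.86) × 15.42 = 1105.504 × 15.42 = 17050 J
n(CaCl₂) = 21.3 / 110.98 = 0.1919 mol
Temperature rose, so q_rxn = −|q_surr| = -17.05 kJ
ΔH = q_rxn / n = -88.848 kJ/mol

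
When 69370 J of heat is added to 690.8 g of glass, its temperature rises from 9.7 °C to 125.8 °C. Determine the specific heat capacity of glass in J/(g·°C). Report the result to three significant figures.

c = 0.865 J/(g·°C)

c = q / (m ΔT) = 69370 / (690.8 × 116.1)
c = 69370 / 80201.88 = 0.865 J/(g·°C)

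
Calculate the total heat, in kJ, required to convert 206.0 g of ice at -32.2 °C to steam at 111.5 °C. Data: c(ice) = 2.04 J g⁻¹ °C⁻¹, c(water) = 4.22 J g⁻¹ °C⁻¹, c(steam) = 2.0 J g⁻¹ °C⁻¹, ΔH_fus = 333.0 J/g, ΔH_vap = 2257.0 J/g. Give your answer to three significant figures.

q1 (heat ice -32.2→0.0 °C): 206.0 × 2.04 × 32.2 = 13532 J
q2 (melt at 0 °C): 206.0 × 333.0 = 68598 J
q3 (heat water 0.0→100.0 °C): 206.0 × 4.22 × 100.0 = 86932 J
q4 (vaporize at 100 °C): 206.0 × 2257.0 = 464942 J
q5 (heat steam 100.0→111.5 °C): 206.0 × 2.0 × 11.5 = 4738 J
Total: 13532 + 68598 + 86932 + 464942 + 4738 = 638742 J = 639 kJ

q = 639 kJ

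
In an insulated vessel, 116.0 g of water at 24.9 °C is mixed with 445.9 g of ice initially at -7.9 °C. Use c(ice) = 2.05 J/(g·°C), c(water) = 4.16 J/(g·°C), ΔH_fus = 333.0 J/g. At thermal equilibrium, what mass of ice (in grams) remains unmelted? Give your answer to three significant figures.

Heat to warm all ice to 0 °C: 445.9×2.05×7.9 = 7221.4 J
Heat released by water cooling to 0 °C: 116.0×4.16×24.9 = 12016 J
12016 J < 7221.4 + 445.9×333.0 = 155706.1 J, so not all ice melts; final T = 0 °C.
Heat left for melting: 12016 − 7221.4 = 4794.6 J
Mass melted = 4794.6 / 333.0 = 14.40 g
Ice remaining = 445.9 − 14.40 = 431.50 g

m_ice remaining = 432 g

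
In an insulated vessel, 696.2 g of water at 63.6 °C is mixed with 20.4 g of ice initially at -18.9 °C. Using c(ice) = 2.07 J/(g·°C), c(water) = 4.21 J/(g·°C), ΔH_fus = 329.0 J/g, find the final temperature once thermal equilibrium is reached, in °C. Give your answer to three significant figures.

T_f = 59.3 °C

Heat to bring ice to 0 °C and melt it: q₁ = 20.4×2.07×18.9 + 20.4×329.0 = 7509.7 J
Heat the water can supply cooling to 0 °C: 696.2×4.21×63.6 = 186412 J > q₁, so all ice melts.
Energy balance: 696.2×4.21×(63.6 − T) = 7509.7 + 20.4×4.21×(T − 0)
2931.002(63.6 − T) = 7509.7 + 85.884 T
186412 − 7509.7 = 3016.886 T
T = 178902.3 / 3016.886 = 59.30 °C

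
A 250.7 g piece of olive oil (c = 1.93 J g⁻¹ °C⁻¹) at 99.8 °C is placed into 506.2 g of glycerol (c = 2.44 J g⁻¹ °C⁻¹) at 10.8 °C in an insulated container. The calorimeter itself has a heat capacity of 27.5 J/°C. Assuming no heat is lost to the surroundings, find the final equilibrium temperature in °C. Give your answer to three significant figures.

Heat lost by olive oil = heat gained by glycerol + calorimeter.
(250.7)(1.93)(99.8 − T) = [(506.2)(2.44) + 27.5](T − 10.8)
483.851 (99.8 − T) = 1262.628 (T − 10.8)
48288 − 483.851 T = 1262.628 T − 13636
61924 = 1746.479 T
T = 35.46 °C

T_f = 35.5 °C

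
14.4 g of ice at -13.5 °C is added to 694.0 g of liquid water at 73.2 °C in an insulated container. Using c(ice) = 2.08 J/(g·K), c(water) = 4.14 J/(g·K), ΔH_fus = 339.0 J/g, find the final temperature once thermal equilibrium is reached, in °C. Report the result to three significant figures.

T_f = 69.9 °C

Heat to bring ice to 0 °C and melt it: q₁ = 14.4×2.08×13.5 + 14.4×339.0 = 5286.0 J
Heat the water can supply cooling to 0 °C: 694.0×4.14×73.2 = 210315 J > q₁, so all ice melts.
Energy balance: 694.0×4.14×(73.2 − T) = 5286.0 + 14.4×4.14×(T − 0)
2873.16(73.2 − T) = 5286.0 + 59.616 T
210315 − 5286.0 = 2932.776 T
T = 205029.0 / 2932.776 = 69.91 °C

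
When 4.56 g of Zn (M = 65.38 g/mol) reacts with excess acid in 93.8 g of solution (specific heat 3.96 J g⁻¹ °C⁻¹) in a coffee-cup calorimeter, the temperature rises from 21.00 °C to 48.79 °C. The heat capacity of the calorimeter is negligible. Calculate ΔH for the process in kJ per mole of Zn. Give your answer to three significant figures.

ΔH = -148 kJ/mol

|ΔT| = |48.79 − 21.00| = 27.79 °C
|q_surr| = (93.8 × 3.96) × 27.79 = 371.448 × 27.79 = 10320 J
n(Zn) = 4.56 / 65.38 = 0.06975 mol
Temperature rose, so q_rxn = −|q_surr| = -10.32 kJ
ΔH = q_rxn / n = -148.0 kJ/mol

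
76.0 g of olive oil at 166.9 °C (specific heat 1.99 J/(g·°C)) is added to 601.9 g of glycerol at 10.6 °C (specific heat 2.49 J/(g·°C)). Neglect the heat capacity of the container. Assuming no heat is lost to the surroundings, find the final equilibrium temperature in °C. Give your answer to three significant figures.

Heat lost by olive oil = heat gained by glycerol.
(76.0)(1.99)(166.9 − T) = (601.9)(2.49)(T − 10.6)
151.24 (166.9 − T) = 1498.731 (T − 10.6)
25242 − 151.24 T = 1498.731 T − 15887
41129 = 1649.971 T
T = 24.93 °C

T_f = 24.9 °C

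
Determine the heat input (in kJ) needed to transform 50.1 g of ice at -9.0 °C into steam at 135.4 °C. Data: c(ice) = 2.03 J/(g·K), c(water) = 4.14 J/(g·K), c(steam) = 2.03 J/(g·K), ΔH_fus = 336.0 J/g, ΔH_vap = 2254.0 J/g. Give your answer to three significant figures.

q1 (heat ice -9.0→0.0 °C): 50.1 × 2.03 × 9.0 = 915 J
q2 (melt at 0 °C): 50.1 × 336.0 = 16834 J
q3 (heat water 0.0→100.0 °C): 50.1 × 4.14 × 100.0 = 20741 J
q4 (vaporize at 100 °C): 50.1 × 2254.0 = 112925 J
q5 (heat steam 100.0→135.4 °C): 50.1 × 2.03 × 35.4 = 3600 J
Total: 915 + 16834 + 20741 + 112925 + 3600 = 155015 J = 155 kJ

q = 155 kJ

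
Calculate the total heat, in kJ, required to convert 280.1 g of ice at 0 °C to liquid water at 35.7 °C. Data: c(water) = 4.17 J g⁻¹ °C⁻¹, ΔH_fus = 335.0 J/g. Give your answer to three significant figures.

q = 136 kJ

q1 (melt at 0 °C): 280.1 × 335.0 = 93834 J
q2 (heat water 0.0→35.7 °C): 280.1 × 4.17 × 35.7 = 41698 J
Total: 93834 + 41698 = 135532 J = 136 kJ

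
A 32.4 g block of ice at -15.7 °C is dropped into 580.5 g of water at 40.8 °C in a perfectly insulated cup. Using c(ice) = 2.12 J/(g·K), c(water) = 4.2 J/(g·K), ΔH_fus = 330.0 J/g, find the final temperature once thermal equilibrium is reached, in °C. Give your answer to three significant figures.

T_f = 34.1 °C

Heat to bring ice to 0 °C and melt it: q₁ = 32.4×2.12×15.7 + 32.4×330.0 = 11770 J
Heat the water can supply cooling to 0 °C: 580.5×4.2×40.8 = 99474.5 J > q₁, so all ice melts.
Energy balance: 580.5×4.2×(40.8 − T) = 11770 + 32.4×4.2×(T − 0)
2438.1(40.8 − T) = 11770 + 136.08 T
99474.5 − 11770 = 2574.18 T
T = 87704.5 / 2574.18 = 34.07 °C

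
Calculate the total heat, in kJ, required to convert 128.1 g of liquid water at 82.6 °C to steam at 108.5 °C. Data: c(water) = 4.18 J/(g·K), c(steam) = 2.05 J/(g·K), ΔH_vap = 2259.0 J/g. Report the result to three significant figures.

q = 301 kJ

q1 (heat water 82.6→100.0 °C): 128.1 × 4.18 × 17.4 = 9317 J
q2 (vaporize at 100 °C): 128.1 × 2259.0 = 289378 J
q3 (heat steam 100.0→108.5 °C): 128.1 × 2.05 × 8.5 = 2232 J
Total: 9317 + 289378 + 2232 = 300927 J = 301 kJ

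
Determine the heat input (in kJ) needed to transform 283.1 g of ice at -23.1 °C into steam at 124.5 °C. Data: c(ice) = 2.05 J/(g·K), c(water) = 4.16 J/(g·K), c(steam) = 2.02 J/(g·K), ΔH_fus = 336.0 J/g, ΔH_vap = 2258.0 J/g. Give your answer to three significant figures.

q1 (heat ice -23.1→0.0 °C): 283.1 × 2.05 × 23.1 = 13406 J
q2 (melt at 0 °C): 283.1 × 336.0 = 95122 J
q3 (heat water 0.0→100.0 °C): 283.1 × 4.16 × 100.0 = 117770 J
q4 (vaporize at 100 °C): 283.1 × 2258.0 = 639240 J
q5 (heat steam 100.0→124.5 °C): 283.1 × 2.02 × 24.5 = 14011 J
Total: 13406 + 95122 + 117770 + 639240 + 14011 = 879549 J = 880 kJ

q = 880 kJ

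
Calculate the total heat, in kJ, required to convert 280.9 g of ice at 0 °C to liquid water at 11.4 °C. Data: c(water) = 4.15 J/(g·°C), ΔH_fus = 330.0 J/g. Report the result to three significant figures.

q = 106 kJ

q1 (melt at 0 °C): 280.9 × 330.0 = 92697 J
q2 (heat water 0.0→11.4 °C): 280.9 × 4.15 × 11.4 = 13289 J
Total: 92697 + 13289 = 105986 J = 106 kJ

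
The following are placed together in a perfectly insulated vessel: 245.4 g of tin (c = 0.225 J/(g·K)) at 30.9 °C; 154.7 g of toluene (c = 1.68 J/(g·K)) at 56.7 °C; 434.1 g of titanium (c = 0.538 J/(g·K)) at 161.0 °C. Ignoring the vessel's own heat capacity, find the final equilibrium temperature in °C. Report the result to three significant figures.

T_f = 98.5 °C

Σ mᵢcᵢ(T − Tᵢ) = 0  ⇒  T = Σ mᵢcᵢTᵢ / Σ mᵢcᵢ
Σ mᵢcᵢ = 245.4×0.225 + 154.7×1.68 + 434.1×0.538 = 548.6568
Σ mᵢcᵢTᵢ = 55.215×30.9 + 259.896×56.7 + 233.5458×161.0 = 54043
T = 54043 / 548.6568 = 98.50 °C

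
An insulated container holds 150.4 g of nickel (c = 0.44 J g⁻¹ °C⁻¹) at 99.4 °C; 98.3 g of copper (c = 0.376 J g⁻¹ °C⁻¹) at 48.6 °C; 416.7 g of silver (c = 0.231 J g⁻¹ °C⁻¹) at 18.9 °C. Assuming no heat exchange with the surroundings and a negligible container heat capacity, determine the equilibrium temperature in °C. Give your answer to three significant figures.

Σ mᵢcᵢ(T − Tᵢ) = 0  ⇒  T = Σ mᵢcᵢTᵢ / Σ mᵢcᵢ
Σ mᵢcᵢ = 150.4×0.44 + 98.3×0.376 + 416.7×0.231 = 199.3945
Σ mᵢcᵢTᵢ = 66.176×99.4 + 36.9608×48.6 + 96.2577×18.9 = 10193
T = 10193 / 199.3945 = 51.12 °C

T_f = 51.1 °C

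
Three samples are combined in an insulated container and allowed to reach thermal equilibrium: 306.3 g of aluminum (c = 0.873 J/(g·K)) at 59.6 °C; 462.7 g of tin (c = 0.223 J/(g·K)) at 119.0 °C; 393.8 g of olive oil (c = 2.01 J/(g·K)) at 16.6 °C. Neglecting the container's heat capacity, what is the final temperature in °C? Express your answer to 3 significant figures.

Σ mᵢcᵢ(T − Tᵢ) = 0  ⇒  T = Σ mᵢcᵢTᵢ / Σ mᵢcᵢ
Σ mᵢcᵢ = 306.3×0.873 + 462.7×0.223 + 393.8×2.01 = 1162.1200
Σ mᵢcᵢTᵢ = 267.3999×59.6 + 103.1821×119.0 + 791.538×16.6 = 41355
T = 41355 / 1162.1200 = 35.59 °C

T_f = 35.6 °C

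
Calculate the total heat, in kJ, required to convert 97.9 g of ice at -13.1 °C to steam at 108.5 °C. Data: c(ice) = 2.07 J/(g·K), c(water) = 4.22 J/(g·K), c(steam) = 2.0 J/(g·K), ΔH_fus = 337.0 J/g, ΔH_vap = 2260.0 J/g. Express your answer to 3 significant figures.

q1 (heat ice -13.1→0.0 °C): 97.9 × 2.07 × 13.1 = 2655 J
q2 (melt at 0 °C): 97.9 × 337.0 = 32992 J
q3 (heat water 0.0→100.0 °C): 97.9 × 4.22 × 100.0 = 41314 J
q4 (vaporize at 100 °C): 97.9 × 2260.0 = 221254 J
q5 (heat steam 100.0→108.5 °C): 97.9 × 2.0 × 8.5 = 1664 J
Total: 2655 + 32992 + 41314 + 221254 + 1664 = 299879 J = 300 kJ

q = 300 kJ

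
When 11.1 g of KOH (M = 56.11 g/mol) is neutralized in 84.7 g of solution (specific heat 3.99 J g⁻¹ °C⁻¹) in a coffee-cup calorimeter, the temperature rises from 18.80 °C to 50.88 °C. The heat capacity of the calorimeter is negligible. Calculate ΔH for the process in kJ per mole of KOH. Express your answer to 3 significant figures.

ΔH = -54.8 kJ/mol

|ΔT| = |50.88 − 18.80| = 32.08 °C
|q_surr| = (84.7 × 3.99) × 32.08 = 337.953 × 32.08 = 10840 J
n(KOH) = 11.1 / 56.11 = 0.1978 mol
Temperature rose, so q_rxn = −|q_surr| = -10.84 kJ
ΔH = q_rxn / n = -54.80 kJ/mol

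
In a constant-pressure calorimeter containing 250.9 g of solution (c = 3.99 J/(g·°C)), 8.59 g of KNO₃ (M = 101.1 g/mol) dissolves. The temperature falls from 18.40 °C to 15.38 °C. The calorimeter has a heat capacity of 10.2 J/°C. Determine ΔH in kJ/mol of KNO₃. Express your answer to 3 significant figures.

ΔH = 35.9 kJ/mol

|ΔT| = |15.38 − 18.40| = 3.02 °C
|q_surr| = (250.9 × 3.99 + 10.2) × 3.02 = 1011.291 × 3.02 = 3054 J
n(KNO₃) = 8.59 / 101.1 = 0.08497 mol
Temperature fell, so q_rxn = +|q_surr| = 3.054 kJ
ΔH = q_rxn / n = 35.94 kJ/mol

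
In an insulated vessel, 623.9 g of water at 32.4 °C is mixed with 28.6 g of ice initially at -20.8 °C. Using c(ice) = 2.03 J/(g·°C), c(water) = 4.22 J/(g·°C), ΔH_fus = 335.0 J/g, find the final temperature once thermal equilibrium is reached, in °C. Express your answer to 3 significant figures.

T_f = 27.1 °C

Heat to bring ice to 0 °C and melt it: q₁ = 28.6×2.03×20.8 + 28.6×335.0 = 10789 J
Heat the water can supply cooling to 0 °C: 623.9×4.22×32.4 = 85304.6 J > q₁, so all ice melts.
Energy balance: 623.9×4.22×(32.4 − T) = 10789 + 28.6×4.22×(T − 0)
2632.858(32.4 − T) = 10789 + 120.692 T
85304.6 − 10789 = 2753.550 T
T = 74515.6 / 2753.550 = 27.06 °C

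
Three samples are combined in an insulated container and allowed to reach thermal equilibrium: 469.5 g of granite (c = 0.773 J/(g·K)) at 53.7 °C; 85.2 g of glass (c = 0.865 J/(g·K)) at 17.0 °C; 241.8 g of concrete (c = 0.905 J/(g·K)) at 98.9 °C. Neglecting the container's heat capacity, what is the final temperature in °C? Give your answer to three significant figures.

Σ mᵢcᵢ(T − Tᵢ) = 0  ⇒  T = Σ mᵢcᵢTᵢ / Σ mᵢcᵢ
Σ mᵢcᵢ = 469.5×0.773 + 85.2×0.865 + 241.8×0.905 = 655.4505
Σ mᵢcᵢTᵢ = 362.9235×53.7 + 73.698×17.0 + 218.829×98.9 = 42384
T = 42384 / 655.4505 = 64.66 °C

T_f = 64.7 °C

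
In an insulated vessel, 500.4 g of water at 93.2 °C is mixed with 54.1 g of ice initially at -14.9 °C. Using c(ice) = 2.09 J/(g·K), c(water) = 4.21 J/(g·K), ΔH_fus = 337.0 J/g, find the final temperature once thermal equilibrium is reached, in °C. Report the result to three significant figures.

Heat to bring ice to 0 °C and melt it: q₁ = 54.1×2.09×14.9 + 54.1×337.0 = 19916 J
Heat the water can supply cooling to 0 °C: 500.4×4.21×93.2 = 196343 J > q₁, so all ice melts.
Energy balance: 500.4×4.21×(93.2 − T) = 19916 + 54.1×4.21×(T − 0)
2106.684(93.2 − T) = 19916 + 227.761 T
196343 − 19916 = 2334.445 T
T = 176427 / 2334.445 = 75.58 °C

T_f = 75.6 °C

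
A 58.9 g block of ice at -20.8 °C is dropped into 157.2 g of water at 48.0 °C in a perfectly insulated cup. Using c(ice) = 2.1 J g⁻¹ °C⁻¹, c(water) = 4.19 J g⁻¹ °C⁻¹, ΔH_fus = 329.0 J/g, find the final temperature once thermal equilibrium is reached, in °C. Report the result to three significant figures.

Heat to bring ice to 0 °C and melt it: q₁ = 58.9×2.1×20.8 + 58.9×329.0 = 21951 J
Heat the water can supply cooling to 0 °C: 157.2×4.19×48.0 = 31616.1 J > q₁, so all ice melts.
Energy balance: 157.2×4.19×(48.0 − T) = 21951 + 58.9×4.19×(T − 0)
658.668(48.0 − T) = 21951 + 246.791 T
31616.1 − 21951 = 905.459 T
T = 9665.1 / 905.459 = 10.67 °C

T_f = 10.7 °C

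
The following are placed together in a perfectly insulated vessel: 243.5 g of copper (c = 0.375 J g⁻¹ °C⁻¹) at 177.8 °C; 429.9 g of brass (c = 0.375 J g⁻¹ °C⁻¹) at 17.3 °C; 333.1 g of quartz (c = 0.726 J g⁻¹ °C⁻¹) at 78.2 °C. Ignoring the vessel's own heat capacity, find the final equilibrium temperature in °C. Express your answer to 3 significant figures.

Σ mᵢcᵢ(T − Tᵢ) = 0  ⇒  T = Σ mᵢcᵢTᵢ / Σ mᵢcᵢ
Σ mᵢcᵢ = 243.5×0.375 + 429.9×0.375 + 333.1×0.726 = 494.3556
Σ mᵢcᵢTᵢ = 91.3125×177.8 + 161.2125×17.3 + 241.8306×78.2 = 37935
T = 37935 / 494.3556 = 76.74 °C

T_f = 76.7 °C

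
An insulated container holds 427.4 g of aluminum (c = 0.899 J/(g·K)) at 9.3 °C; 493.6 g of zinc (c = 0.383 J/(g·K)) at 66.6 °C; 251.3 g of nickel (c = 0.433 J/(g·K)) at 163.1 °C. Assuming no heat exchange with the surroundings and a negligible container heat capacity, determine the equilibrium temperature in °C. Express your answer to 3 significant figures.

Σ mᵢcᵢ(T − Tᵢ) = 0  ⇒  T = Σ mᵢcᵢTᵢ / Σ mᵢcᵢ
Σ mᵢcᵢ = 427.4×0.899 + 493.6×0.383 + 251.3×0.433 = 682.0943
Σ mᵢcᵢTᵢ = 384.2326×9.3 + 189.0488×66.6 + 108.8129×163.1 = 33911
T = 33911 / 682.0943 = 49.72 °C

T_f = 49.7 °C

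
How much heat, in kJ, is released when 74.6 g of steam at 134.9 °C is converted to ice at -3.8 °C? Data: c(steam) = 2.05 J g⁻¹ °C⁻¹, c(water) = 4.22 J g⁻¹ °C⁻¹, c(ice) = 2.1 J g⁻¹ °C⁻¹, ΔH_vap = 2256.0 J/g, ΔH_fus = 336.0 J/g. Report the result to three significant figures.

q = 231 kJ

q1 (cool steam 134.9→100 °C): 74.6 × 2.05 × 34.9 = 5337 J
q2 (condense at 100 °C): 74.6 × 2256.0 = 168298 J
q3 (cool water 100→0 °C): 74.6 × 4.22 × 100.0 = 31481 J
q4 (freeze at 0 °C): 74.6 × 336.0 = 25066 J
q5 (cool ice 0→-3.8 °C): 74.6 × 2.1 × 3.8 = 595 J
Total: 5337 + 168298 + 31481 + 25066 + 595 = 230777 J = 231 kJ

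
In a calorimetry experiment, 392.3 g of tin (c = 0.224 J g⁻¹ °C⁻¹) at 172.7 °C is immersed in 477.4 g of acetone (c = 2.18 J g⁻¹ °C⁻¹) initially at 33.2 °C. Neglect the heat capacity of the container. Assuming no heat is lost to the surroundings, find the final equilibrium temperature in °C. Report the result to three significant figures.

T_f = 44.1 °C

Heat lost by tin = heat gained by acetone.
(392.3)(0.224)(172.7 − T) = (477.4)(2.18)(T − 33.2)
87.8752 (172.7 − T) = 1040.732 (T − 33.2)
15176 − 87.8752 T = 1040.732 T − 34552
49728 = 1128.6072 T
T = 44.06 °C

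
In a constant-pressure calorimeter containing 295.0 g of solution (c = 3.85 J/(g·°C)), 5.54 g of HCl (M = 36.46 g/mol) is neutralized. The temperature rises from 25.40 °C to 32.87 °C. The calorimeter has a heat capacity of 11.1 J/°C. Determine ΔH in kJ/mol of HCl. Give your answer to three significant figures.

ΔH = -56.4 kJ/mol

|ΔT| = |32.87 − 25.40| = 7.47 °C
|q_surr| = (295.0 × 3.85 + 11.1) × 7.47 = 1146.85 × 7.47 = 8567 J
n(HCl) = 5.54 / 36.46 = 0.1519 mol
Temperature rose, so q_rxn = −|q_surr| = -8.567 kJ
ΔH = q_rxn / n = -56.40 kJ/mol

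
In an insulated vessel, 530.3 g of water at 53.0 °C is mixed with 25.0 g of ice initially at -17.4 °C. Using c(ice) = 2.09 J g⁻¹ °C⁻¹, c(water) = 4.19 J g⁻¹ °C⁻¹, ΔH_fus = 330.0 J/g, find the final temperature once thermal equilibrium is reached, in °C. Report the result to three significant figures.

Heat to bring ice to 0 °C and melt it: q₁ = 25.0×2.09×17.4 + 25.0×330.0 = 9159.2 J
Heat the water can supply cooling to 0 °C: 530.3×4.19×53.0 = 117764 J > q₁, so all ice melts.
Energy balance: 530.3×4.19×(53.0 − T) = 9159.2 + 25.0×4.19×(T − 0)
2221.957(53.0 − T) = 9159.2 + 104.75 T
117764 − 9159.2 = 2326.707 T
T = 108604.8 / 2326.707 = 46.68 °C

T_f = 46.7 °C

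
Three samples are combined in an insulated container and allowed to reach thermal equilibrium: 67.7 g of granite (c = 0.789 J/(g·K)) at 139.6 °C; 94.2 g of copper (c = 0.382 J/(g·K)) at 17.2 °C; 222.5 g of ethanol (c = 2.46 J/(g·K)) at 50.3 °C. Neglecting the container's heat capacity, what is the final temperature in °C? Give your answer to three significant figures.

T_f = 55.9 °C

Σ mᵢcᵢ(T − Tᵢ) = 0  ⇒  T = Σ mᵢcᵢTᵢ / Σ mᵢcᵢ
Σ mᵢcᵢ = 67.7×0.789 + 94.2×0.382 + 222.5×2.46 = 636.7497
Σ mᵢcᵢTᵢ = 53.4153×139.6 + 35.9844×17.2 + 547.35×50.3 = 35607
T = 35607 / 636.7497 = 55.92 °C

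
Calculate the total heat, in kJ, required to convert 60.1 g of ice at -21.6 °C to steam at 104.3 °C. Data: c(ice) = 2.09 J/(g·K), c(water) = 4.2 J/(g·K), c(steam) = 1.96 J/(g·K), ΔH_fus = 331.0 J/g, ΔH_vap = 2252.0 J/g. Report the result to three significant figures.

q = 184 kJ

q1 (heat ice -21.6→0.0 °C): 60.1 × 2.09 × 21.6 = 2713 J
q2 (melt at 0 °C): 60.1 × 331.0 = 19893 J
q3 (heat water 0.0→100.0 °C): 60.1 × 4.2 × 100.0 = 25242 J
q4 (vaporize at 100 °C): 60.1 × 2252.0 = 135345 J
q5 (heat steam 100.0→104.3 °C): 60.1 × 1.96 × 4.3 = 507 J
Total: 2713 + 19893 + 25242 + 135345 + 507 = 183700 J = 184 kJ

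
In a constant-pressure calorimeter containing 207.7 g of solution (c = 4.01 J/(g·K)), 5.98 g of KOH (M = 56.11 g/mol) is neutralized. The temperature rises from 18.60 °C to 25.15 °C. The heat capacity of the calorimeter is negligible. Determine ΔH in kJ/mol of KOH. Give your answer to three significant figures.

|ΔT| = |25.15 − 18.60| = 6.55 °C
|q_surr| = (207.7 × 4.01) × 6.55 = 832.877 × 6.55 = 5455 J
n(KOH) = 5.98 / 56.11 = 0.1066 mol
Temperature rose, so q_rxn = −|q_surr| = -5.455 kJ
ΔH = q_rxn / n = -51.17 kJ/mol

ΔH = -51.2 kJ/mol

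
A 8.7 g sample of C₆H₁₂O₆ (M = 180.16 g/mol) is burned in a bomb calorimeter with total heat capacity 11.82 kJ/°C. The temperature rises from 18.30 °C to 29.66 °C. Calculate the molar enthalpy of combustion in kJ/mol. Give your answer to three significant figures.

ΔT = 29.66 − 18.30 = 11.36 °C
q_cal = C_cal × ΔT = 11.82 × 11.36 = 134.2752 kJ
n = 8.7 / 180.16 = 0.04829 mol
q_rxn = −q_cal = -134.2752 kJ
ΔH = -134.2752 / 0.04829 = -2781 kJ/mol

ΔH = -2780 kJ/mol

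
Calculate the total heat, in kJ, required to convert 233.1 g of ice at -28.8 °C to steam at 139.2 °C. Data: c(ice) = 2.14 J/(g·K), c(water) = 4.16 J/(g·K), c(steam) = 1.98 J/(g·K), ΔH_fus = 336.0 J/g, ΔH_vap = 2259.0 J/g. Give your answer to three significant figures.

q1 (heat ice -28.8→0.0 °C): 233.1 × 2.14 × 28.8 = 14366 J
q2 (melt at 0 °C): 233.1 × 336.0 = 78322 J
q3 (heat water 0.0→100.0 °C): 233.1 × 4.16 × 100.0 = 96970 J
q4 (vaporize at 100 °C): 233.1 × 2259.0 = 526573 J
q5 (heat steam 100.0→139.2 °C): 233.1 × 1.98 × 39.2 = 18092 J
Total: 14366 + 78322 + 96970 + 526573 + 18092 = 734323 J = 734 kJ

q = 734 kJ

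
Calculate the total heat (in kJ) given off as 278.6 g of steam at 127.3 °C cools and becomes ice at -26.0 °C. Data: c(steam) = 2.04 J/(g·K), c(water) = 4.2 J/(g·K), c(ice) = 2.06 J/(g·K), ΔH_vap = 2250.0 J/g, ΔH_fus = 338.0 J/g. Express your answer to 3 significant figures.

q1 (cool steam 127.3→100 °C): 278.6 × 2.04 × 27.3 = 15516 J
q2 (condense at 100 °C): 278.6 × 2250.0 = 626850 J
q3 (cool water 100→0 °C): 278.6 × 4.2 × 100.0 = 117012 J
q4 (freeze at 0 °C): 278.6 × 338.0 = 94167 J
q5 (cool ice 0→-26.0 °C): 278.6 × 2.06 × 26.0 = 14922 J
Total: 15516 + 626850 + 117012 + 94167 + 14922 = 868467 J = 868 kJ

q = 868 kJ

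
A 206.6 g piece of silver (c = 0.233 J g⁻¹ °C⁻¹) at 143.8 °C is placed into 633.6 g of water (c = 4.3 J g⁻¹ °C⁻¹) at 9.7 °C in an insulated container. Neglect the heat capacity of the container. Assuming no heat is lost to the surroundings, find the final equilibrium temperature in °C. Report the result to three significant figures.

T_f = 12.0 °C

Heat lost by silver = heat gained by water.
(206.6)(0.233)(143.8 − T) = (633.6)(4.3)(T − 9.7)
48.1378 (143.8 − T) = 2724.48 (T − 9.7)
6922.2 − 48.1378 T = 2724.48 T − 26427
33349.2 = 2772.6178 T
T = 12.03 °C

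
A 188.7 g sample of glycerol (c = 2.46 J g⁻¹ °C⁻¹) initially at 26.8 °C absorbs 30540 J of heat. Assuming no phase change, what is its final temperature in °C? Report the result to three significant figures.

ΔT = q / (m c) = 30540 / (188.7 × 2.46) = 65.79 °C
T_f = 26.8 + 65.79 = 92.59 °C

T_f = 92.6 °C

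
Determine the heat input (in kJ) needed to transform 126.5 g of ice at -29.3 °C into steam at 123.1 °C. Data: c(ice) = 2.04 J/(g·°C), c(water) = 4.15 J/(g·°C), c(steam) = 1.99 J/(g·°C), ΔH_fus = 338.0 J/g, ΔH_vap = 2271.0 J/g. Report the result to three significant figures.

q = 396 kJ

q1 (heat ice -29.3→0.0 °C): 126.5 × 2.04 × 29.3 = 7561 J
q2 (melt at 0 °C): 126.5 × 338.0 = 42757 J
q3 (heat water 0.0→100.0 °C): 126.5 × 4.15 × 100.0 = 52498 J
q4 (vaporize at 100 °C): 126.5 × 2271.0 = 287282 J
q5 (heat steam 100.0→123.1 °C): 126.5 × 1.99 × 23.1 = 5815 J
Total: 7561 + 42757 + 52498 + 287282 + 5815 = 395913 J = 396 kJ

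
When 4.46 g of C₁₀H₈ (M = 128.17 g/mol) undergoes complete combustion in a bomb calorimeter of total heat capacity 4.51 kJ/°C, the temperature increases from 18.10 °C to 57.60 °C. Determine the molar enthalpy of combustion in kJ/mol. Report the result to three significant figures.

ΔT = 57.60 − 18.10 = 39.50 °C
q_cal = C_cal × ΔT = 4.51 × 39.50 = 178.145 kJ
n = 4.46 / 128.17 = 0.03480 mol
q_rxn = −q_cal = -178.145 kJ
ΔH = -178.145 / 0.03480 = -5119 kJ/mol

ΔH = -5120 kJ/mol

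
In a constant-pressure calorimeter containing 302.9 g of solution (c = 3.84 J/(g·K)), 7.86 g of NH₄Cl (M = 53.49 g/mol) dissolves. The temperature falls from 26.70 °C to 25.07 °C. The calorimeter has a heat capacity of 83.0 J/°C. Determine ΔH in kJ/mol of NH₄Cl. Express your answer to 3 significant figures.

ΔH = 13.8 kJ/mol

|ΔT| = |25.07 − 26.70| = 1.63 °C
|q_surr| = (302.9 × 3.84 + 83.0) × 1.63 = 1246.136 × 1.63 = 2031 J
n(NH₄Cl) = 7.86 / 53.49 = 0.1469 mol
Temperature fell, so q_rxn = +|q_surr| = 2.031 kJ
ΔH = q_rxn / n = 13.83 kJ/mol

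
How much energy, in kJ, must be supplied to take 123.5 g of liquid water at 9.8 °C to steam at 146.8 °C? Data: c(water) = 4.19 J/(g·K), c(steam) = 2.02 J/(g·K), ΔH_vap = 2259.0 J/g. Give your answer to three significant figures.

q1 (heat water 9.8→100.0 °C): 123.5 × 4.19 × 90.2 = 46675 J
q2 (vaporize at 100 °C): 123.5 × 2259.0 = 278987 J
q3 (heat steam 100.0→146.8 °C): 123.5 × 2.02 × 46.8 = 11675 J
Total: 46675 + 278987 + 11675 = 337337 J = 337 kJ

q = 337 kJ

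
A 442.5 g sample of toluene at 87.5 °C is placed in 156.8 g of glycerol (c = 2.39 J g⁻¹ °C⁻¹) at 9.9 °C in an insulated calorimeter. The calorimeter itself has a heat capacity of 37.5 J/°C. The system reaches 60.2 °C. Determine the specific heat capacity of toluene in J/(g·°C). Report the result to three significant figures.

q_gained = (156.8 × 2.39 + 37.5) × (60.2 − 9.9) = 20740 J
q_lost = 442.5 × c × (87.5 − 60.2) = 12080.25 c
Set equal: c = 20740 / 12080.25 = 1.72 J/(g·°C)

c = 1.72 J/(g·°C)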